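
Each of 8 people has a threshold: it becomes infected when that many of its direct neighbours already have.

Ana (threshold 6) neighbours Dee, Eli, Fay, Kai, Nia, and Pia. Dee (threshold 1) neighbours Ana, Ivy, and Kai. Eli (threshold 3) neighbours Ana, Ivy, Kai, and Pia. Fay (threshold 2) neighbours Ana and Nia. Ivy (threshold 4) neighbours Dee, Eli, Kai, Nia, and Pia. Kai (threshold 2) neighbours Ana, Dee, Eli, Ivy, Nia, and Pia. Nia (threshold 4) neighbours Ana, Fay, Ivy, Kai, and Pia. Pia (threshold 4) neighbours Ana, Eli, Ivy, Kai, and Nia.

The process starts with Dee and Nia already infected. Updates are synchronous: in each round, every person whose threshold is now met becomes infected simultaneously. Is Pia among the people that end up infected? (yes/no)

Round 1 — Dee, Nia become infected (initial).
Round 2 — checking thresholds:
  Ana: 2 of 6 neighbours < 6, holds.
  Fay: 1 of 2 neighbours < 2, holds.
  Ivy: 2 of 5 neighbours < 4, holds.
  Kai: 2 of 6 neighbours ≥ 2, becomes infected.
  Pia: 1 of 5 neighbours < 4, holds.
Round 3 — no new infections; cascade stops.

no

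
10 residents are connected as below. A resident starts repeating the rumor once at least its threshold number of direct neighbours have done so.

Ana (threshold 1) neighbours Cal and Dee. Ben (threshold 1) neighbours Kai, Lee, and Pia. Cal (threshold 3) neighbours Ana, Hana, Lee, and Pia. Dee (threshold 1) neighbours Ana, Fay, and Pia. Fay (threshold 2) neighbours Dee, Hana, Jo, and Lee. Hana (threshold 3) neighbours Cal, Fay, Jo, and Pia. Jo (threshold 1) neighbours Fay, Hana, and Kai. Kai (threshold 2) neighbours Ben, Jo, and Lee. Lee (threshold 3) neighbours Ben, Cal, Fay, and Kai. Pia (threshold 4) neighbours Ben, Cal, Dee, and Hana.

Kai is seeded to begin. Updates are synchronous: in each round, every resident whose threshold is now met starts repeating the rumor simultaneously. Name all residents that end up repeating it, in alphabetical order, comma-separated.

Ben, Jo, Kai

Round 1 — Kai starts repeating the rumor (initial).
Round 2 — checking thresholds:
  Ben: 1 of 3 neighbours ≥ 1, starts repeating the rumor.
  Jo: 1 of 3 neighbours ≥ 1, starts repeating the rumor.
  Lee: 1 of 4 neighbours < 3, holds.
Round 3 — no new spreads; cascade stops.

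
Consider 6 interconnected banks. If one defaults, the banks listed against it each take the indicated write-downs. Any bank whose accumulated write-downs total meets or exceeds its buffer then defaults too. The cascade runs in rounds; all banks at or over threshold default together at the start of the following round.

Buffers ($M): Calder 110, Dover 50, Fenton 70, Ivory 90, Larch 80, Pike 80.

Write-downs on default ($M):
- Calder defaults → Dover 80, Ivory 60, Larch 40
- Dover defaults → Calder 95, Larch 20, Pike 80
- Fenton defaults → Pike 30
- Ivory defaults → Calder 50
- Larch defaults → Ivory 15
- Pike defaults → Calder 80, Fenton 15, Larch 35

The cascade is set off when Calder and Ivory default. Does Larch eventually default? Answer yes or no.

yes

Round 1 — Calder, Ivory default (initial).
  Dover: +80 → 80 ≥ 50
  Larch: +40 → 40 < 80
Round 2 — Dover defaults.
  Larch: +20 → 60 < 80
  Pike: +80 → 80 ≥ 80
Round 3 — Pike defaults.
  Fenton: +15 → 15 < 70
  Larch: +35 → 95 ≥ 80
Round 4 — Larch defaults.
No further defaults.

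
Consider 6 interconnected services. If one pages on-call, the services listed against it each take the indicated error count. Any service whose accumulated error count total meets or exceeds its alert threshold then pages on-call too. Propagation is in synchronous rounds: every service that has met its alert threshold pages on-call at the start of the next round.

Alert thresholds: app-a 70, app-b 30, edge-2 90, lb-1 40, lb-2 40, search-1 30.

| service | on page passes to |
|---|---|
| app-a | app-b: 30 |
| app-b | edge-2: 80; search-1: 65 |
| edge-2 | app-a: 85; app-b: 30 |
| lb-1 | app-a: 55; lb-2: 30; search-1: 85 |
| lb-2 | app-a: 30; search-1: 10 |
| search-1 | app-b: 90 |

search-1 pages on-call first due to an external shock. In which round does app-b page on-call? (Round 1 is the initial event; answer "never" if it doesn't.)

2

Round 1 — search-1 pages on-call (initial).
  app-b: +90 → 90 ≥ 30
Round 2 — app-b pages on-call.
  edge-2: +80 → 80 < 90
No further pages.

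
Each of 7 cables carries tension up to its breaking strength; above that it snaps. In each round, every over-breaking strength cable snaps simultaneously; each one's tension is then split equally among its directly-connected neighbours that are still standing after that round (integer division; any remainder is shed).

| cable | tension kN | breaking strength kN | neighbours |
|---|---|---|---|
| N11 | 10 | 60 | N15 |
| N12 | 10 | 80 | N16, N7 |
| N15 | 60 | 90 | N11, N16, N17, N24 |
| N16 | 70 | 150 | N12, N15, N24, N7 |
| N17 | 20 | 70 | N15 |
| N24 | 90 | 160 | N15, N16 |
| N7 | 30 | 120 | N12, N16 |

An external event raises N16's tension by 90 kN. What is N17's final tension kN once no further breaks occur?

Round 1 — N16 at 160 > 150. N16 snaps.
  N16 sheds 160 kN to N12, N15, N24, N7: 40 each.
    N12: 10+40 = 50 ≤ 80
    N15: 60+40 = 100 > 90
    N24: 90+40 = 130 ≤ 160
    N7: 30+40 = 70 ≤ 120
Round 2 — N15 snaps.
  N15 sheds 100 kN to N11, N17, N24: 33 each (1 lost).
    N11: 10+33 = 43 ≤ 60
    N17: 20+33 = 53 ≤ 70
    N24: 130+33 = 163 > 160
Round 3 — N24 snaps.
  N24 sheds 163 kN: no online neighbours, lost.
No further breaks.

53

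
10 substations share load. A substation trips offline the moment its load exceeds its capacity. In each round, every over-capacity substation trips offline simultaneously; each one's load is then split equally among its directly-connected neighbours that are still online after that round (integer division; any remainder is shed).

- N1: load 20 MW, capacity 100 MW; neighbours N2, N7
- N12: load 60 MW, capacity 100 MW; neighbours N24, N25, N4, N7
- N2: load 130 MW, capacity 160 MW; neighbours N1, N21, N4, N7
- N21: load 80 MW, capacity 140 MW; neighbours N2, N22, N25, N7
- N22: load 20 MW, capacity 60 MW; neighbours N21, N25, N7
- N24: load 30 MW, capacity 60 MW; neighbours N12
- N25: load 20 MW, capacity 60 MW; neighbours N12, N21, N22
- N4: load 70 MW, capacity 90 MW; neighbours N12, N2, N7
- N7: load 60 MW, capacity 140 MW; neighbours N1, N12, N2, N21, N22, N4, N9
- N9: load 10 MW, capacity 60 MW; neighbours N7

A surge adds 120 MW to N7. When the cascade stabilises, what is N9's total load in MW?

Round 1 — N7 at 180 > 140. N7 trips offline.
  N7 sheds 180 MW to N1, N12, N2, N21, N22, N4, N9: 25 each (5 lost).
    N1: 20+25 = 45 ≤ 100
    N12: 60+25 = 85 ≤ 100
    N2: 130+25 = 155 ≤ 160
    N21: 80+25 = 105 ≤ 140
    N22: 20+25 = 45 ≤ 60
    N4: 70+25 = 95 > 90
    N9: 10+25 = 35 ≤ 60
Round 2 — N4 trips offline.
  N4 sheds 95 MW to N12, N2: 47 each (1 lost).
    N12: 85+47 = 132 > 100
    N2: 155+47 = 202 > 160
Round 3 — N12, N2 trip offline.
  N12 sheds 132 MW to N24, N25: 66 each.
    N24: 30+66 = 96 > 60
    N25: 20+66 = 86 > 60
  N2 sheds 202 MW to N1, N21: 101 each.
    N1: 45+101 = 146 > 100
    N21: 105+101 = 206 > 140
Round 4 — N1, N21, N24, N25 trip offline.
  N1 sheds 146 MW: no online neighbours, lost.
  N21 sheds 206 MW to N22: 206 each.
    N22: 45+206 = 251 > 60
  N24 sheds 96 MW: no online neighbours, lost.
  N25 sheds 86 MW to N22: 86 each.
    N22: 251+86 = 337 > 60
Round 5 — N22 trips offline.
  N22 sheds 337 MW: no online neighbours, lost.
No further trips.

35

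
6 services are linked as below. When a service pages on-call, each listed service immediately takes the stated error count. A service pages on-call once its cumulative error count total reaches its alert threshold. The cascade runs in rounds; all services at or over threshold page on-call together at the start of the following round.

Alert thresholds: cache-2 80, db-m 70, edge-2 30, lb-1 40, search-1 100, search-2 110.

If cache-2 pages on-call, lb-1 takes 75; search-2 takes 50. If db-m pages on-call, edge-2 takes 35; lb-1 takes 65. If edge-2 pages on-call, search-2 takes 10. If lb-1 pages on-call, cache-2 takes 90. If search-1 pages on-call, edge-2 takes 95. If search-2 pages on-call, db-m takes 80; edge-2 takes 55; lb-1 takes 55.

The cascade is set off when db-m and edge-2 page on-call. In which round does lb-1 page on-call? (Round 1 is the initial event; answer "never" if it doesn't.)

2

Round 1 — db-m, edge-2 page on-call (initial).
  lb-1: +65 → 65 ≥ 40
  search-2: +10 → 10 < 110
Round 2 — lb-1 pages on-call.
  cache-2: +90 → 90 ≥ 80
Round 3 — cache-2 pages on-call.
  search-2: +50 → 60 < 110
No further pages.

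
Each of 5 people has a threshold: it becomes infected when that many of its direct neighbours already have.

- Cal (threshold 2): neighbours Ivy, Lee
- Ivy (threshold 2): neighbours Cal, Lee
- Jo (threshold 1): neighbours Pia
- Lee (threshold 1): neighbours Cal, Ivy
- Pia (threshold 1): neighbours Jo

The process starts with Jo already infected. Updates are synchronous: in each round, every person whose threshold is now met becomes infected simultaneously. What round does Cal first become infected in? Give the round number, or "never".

never

Round 1 — Jo becomes infected (initial).
Round 2 — checking thresholds:
  Pia: 1 of 1 neighbours ≥ 1, becomes infected.
Round 3 — no new infections; cascade stops.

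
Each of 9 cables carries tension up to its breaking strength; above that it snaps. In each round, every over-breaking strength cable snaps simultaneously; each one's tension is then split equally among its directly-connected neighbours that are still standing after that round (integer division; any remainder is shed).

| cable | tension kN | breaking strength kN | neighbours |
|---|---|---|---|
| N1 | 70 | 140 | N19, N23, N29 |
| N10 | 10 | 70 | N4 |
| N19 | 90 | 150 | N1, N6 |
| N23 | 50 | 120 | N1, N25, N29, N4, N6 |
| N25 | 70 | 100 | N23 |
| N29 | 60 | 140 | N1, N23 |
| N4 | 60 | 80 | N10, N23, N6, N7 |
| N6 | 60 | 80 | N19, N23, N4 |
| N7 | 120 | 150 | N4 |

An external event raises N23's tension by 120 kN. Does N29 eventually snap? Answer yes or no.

Round 1 — N23 at 170 > 120. N23 snaps.
  N23 sheds 170 kN to N1, N25, N29, N4, N6: 34 each.
    N1: 70+34 = 104 ≤ 140
    N25: 70+34 = 104 > 100
    N29: 60+34 = 94 ≤ 140
    N4: 60+34 = 94 > 80
    N6: 60+34 = 94 > 80
Round 2 — N25, N4, N6 snap.
  N25 sheds 104 kN: no online neighbours, lost.
  N4 sheds 94 kN to N10, N7: 47 each.
    N10: 10+47 = 57 ≤ 70
    N7: 120+47 = 167 > 150
  N6 sheds 94 kN to N19: 94 each.
    N19: 90+94 = 184 > 150
Round 3 — N19, N7 snap.
  N19 sheds 184 kN to N1: 184 each.
    N1: 104+184 = 288 > 140
  N7 sheds 167 kN: no online neighbours, lost.
Round 4 — N1 snaps.
  N1 sheds 288 kN to N29: 288 each.
    N29: 94+288 = 382 > 140
Round 5 — N29 snaps.
  N29 sheds 382 kN: no online neighbours, lost.
No further breaks.

yes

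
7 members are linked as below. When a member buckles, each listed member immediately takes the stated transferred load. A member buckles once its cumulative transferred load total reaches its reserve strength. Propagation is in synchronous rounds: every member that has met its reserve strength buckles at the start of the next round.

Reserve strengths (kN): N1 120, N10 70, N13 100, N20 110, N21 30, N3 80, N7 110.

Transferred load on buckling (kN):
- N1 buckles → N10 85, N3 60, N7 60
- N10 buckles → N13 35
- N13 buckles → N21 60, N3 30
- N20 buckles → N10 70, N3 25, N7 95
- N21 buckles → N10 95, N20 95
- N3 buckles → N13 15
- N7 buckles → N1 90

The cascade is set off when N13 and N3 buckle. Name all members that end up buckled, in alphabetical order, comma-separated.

Round 1 — N13, N3 buckle (initial).
  N21: +60 → 60 ≥ 30
Round 2 — N21 buckles.
  N10: +95 → 95 ≥ 70
  N20: +95 → 95 < 110
Round 3 — N10 buckles.
No further bucklings.

N10, N13, N21, N3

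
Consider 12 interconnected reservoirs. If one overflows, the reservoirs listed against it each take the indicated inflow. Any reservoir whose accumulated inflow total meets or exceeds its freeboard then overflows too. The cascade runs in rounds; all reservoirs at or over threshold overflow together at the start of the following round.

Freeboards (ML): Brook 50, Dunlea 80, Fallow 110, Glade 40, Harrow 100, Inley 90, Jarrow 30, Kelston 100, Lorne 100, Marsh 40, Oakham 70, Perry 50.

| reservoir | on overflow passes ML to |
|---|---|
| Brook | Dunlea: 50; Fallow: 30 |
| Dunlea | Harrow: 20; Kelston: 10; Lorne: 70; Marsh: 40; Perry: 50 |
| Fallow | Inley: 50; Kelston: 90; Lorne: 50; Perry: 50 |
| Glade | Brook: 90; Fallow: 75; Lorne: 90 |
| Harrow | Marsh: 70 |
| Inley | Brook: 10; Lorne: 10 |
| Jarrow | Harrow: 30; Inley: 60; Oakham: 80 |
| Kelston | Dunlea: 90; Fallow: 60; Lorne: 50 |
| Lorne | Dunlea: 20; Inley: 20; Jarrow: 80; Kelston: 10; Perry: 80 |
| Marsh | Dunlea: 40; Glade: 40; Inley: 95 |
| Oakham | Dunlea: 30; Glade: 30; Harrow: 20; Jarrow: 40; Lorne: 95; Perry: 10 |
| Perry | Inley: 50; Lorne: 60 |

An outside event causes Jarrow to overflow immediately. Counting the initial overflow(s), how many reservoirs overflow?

2

Round 1 — Jarrow overflows (initial).
  Harrow: +30 → 30 < 100
  Inley: +60 → 60 < 90
  Oakham: +80 → 80 ≥ 70
Round 2 — Oakham overflows.
  Dunlea: +30 → 30 < 80
  Glade: +30 → 30 < 40
  Harrow: +20 → 50 < 100
  Lorne: +95 → 95 < 100
  Perry: +10 → 10 < 50
No further overflows.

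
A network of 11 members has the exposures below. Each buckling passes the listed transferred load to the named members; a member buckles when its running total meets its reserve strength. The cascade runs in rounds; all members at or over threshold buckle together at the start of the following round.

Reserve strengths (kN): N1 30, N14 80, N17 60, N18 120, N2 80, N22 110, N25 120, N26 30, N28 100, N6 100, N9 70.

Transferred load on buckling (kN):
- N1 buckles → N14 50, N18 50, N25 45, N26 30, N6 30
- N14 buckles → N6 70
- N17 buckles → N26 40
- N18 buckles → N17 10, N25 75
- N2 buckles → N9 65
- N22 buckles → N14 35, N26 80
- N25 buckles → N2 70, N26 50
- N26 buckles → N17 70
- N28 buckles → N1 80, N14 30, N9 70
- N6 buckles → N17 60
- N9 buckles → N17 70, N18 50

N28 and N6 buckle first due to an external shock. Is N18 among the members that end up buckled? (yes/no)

no

Round 1 — N28, N6 buckle (initial).
  N1: +80 → 80 ≥ 30
  N14: +30 → 30 < 80
  N17: +60 → 60 ≥ 60
  N9: +70 → 70 ≥ 70
Round 2 — N1, N17, N9 buckle.
  N14: +50 → 80 ≥ 80
  N18: +50+50 → 100 < 120
  N25: +45 → 45 < 120
  N26: +30+40 → 70 ≥ 30
Round 3 — N14, N26 buckle.
No further bucklings.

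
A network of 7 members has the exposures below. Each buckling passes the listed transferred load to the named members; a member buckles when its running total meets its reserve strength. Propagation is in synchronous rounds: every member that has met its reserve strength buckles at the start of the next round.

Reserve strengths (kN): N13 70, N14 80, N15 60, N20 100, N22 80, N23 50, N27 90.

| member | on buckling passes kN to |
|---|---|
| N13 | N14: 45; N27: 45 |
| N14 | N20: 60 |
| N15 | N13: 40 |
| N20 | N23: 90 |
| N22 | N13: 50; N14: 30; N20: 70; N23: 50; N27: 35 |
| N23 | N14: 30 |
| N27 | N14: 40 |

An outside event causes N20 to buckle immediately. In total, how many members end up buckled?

Round 1 — N20 buckles (initial).
  N23: +90 → 90 ≥ 50
Round 2 — N23 buckles.
  N14: +30 → 30 < 80
No further bucklings.

2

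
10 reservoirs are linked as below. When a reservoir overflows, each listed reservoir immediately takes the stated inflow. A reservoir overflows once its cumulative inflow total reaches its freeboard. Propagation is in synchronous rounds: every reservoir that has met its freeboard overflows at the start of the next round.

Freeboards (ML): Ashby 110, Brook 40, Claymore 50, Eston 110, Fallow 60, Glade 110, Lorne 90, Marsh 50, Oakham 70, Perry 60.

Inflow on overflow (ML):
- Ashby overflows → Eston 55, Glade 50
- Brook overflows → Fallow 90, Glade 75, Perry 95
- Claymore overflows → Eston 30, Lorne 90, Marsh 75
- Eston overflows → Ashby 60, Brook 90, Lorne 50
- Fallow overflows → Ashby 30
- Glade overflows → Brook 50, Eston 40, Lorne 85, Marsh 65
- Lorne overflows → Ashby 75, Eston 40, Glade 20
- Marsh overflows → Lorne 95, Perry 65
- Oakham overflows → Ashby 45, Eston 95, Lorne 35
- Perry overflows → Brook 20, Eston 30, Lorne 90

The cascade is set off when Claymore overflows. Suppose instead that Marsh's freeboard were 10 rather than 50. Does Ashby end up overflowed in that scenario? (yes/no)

With Marsh's freeboard at 10:
Round 1 — Claymore overflows (initial).
  Eston: +30 → 30 < 110
  Lorne: +90 → 90 ≥ 90
  Marsh: +75 → 75 ≥ 10
Round 2 — Lorne, Marsh overflow.
  Ashby: +75 → 75 < 110
  Eston: +40 → 70 < 110
  Glade: +20 → 20 < 110
  Perry: +65 → 65 ≥ 60
Round 3 — Perry overflows.
  Brook: +20 → 20 < 40
  Eston: +30 → 100 < 110
No further overflows.

no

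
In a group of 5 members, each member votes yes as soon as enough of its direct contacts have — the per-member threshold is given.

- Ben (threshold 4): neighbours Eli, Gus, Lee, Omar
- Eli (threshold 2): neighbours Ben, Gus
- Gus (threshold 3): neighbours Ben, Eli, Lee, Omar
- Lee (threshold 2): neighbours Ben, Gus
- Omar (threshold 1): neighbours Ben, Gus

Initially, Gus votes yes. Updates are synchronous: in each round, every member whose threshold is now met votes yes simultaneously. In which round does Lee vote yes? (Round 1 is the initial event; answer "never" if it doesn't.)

never

Round 1 — Gus votes yes (initial).
Round 2 — checking thresholds:
  Ben: 1 of 4 neighbours < 4, holds.
  Eli: 1 of 2 neighbours < 2, holds.
  Lee: 1 of 2 neighbours < 2, holds.
  Omar: 1 of 2 neighbours ≥ 1, votes yes.
Round 3 — no new yes votes; cascade stops.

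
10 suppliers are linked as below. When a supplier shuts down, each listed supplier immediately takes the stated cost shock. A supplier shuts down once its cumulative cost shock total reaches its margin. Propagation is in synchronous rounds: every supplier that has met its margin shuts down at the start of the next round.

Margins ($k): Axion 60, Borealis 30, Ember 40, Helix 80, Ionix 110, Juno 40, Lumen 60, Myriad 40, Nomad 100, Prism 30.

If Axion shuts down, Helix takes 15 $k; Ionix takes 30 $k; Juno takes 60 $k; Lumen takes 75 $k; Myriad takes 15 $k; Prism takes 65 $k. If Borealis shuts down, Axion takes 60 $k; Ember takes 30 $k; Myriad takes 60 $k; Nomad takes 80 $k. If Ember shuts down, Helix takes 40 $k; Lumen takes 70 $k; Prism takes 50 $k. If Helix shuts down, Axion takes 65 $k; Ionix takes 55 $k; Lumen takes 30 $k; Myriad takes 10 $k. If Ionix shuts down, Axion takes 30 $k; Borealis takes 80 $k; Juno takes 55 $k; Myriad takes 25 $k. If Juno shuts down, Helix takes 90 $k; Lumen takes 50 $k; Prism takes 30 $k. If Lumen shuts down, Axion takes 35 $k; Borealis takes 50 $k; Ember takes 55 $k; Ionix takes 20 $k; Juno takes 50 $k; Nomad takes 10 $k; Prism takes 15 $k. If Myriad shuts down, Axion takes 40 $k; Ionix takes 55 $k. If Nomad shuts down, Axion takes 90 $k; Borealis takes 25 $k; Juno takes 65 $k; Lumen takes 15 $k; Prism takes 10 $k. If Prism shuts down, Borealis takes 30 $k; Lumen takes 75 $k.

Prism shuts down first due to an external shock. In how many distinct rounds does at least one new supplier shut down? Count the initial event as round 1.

Round 1 — Prism shuts down (initial).
  Borealis: +30 → 30 ≥ 30
  Lumen: +75 → 75 ≥ 60
Round 2 — Borealis, Lumen shut down.
  Axion: +60+35 → 95 ≥ 60
  Ember: +30+55 → 85 ≥ 40
  Ionix: +20 → 20 < 110
  Juno: +50 → 50 ≥ 40
  Myriad: +60 → 60 ≥ 40
  Nomad: +80+10 → 90 < 100
Round 3 — Axion, Ember, Juno, Myriad shut down.
  Helix: +15+40+90 → 145 ≥ 80
  Ionix: +30+55 → 105 < 110
Round 4 — Helix shuts down.
  Ionix: +55 → 160 ≥ 110
Round 5 — Ionix shuts down.
No further shutdowns.

5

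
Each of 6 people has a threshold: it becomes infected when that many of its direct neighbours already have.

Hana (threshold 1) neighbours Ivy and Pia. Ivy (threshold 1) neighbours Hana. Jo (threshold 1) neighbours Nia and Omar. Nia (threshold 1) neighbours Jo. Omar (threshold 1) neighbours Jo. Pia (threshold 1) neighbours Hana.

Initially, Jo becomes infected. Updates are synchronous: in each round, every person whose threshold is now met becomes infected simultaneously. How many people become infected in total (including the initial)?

3

Round 1 — Jo becomes infected (initial).
Round 2 — checking thresholds:
  Nia: 1 of 1 neighbours ≥ 1, becomes infected.
  Omar: 1 of 1 neighbours ≥ 1, becomes infected.
Round 3 — no new infections; cascade stops.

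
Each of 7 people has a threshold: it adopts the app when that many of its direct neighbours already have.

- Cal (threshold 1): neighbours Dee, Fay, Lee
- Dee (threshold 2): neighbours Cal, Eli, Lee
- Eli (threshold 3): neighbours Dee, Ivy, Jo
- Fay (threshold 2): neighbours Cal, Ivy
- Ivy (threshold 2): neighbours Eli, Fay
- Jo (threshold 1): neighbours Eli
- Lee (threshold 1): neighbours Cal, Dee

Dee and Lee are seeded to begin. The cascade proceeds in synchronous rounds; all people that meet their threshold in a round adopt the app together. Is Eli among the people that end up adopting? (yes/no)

Round 1 — Dee, Lee adopt the app (initial).
Round 2 — checking thresholds:
  Cal: 2 of 3 neighbours ≥ 1, adopts the app.
  Eli: 1 of 3 neighbours < 3, holds.
Round 3 — no new adoptions; cascade stops.

no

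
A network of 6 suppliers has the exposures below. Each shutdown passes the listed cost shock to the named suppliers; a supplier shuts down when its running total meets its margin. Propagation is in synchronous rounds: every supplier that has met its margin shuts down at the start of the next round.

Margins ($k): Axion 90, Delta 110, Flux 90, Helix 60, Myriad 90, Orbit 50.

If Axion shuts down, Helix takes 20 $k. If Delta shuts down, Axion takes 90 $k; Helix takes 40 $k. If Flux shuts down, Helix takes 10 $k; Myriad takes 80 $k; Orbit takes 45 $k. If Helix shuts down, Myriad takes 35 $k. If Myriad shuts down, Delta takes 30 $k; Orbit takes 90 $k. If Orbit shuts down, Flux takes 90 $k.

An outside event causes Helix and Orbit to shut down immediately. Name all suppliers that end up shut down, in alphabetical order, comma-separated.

Round 1 — Helix, Orbit shut down (initial).
  Flux: +90 → 90 ≥ 90
  Myriad: +35 → 35 < 90
Round 2 — Flux shuts down.
  Myriad: +80 → 115 ≥ 90
Round 3 — Myriad shuts down.
  Delta: +30 → 30 < 110
No further shutdowns.

Flux, Helix, Myriad, Orbit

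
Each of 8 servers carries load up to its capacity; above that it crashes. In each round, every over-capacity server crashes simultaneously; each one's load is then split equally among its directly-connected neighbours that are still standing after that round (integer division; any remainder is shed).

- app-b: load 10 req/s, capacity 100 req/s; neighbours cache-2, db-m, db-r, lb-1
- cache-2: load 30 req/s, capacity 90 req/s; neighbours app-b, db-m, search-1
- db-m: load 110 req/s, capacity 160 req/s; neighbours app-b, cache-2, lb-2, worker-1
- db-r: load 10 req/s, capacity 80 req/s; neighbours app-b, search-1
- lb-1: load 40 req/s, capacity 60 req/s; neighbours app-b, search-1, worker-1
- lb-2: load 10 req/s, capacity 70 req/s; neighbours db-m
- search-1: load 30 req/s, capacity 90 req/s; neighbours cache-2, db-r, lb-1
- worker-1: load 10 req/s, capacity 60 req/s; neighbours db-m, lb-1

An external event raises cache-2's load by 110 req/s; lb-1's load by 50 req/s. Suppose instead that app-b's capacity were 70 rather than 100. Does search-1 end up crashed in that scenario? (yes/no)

With app-b's capacity at 70:
Round 1 — cache-2 at 140 > 90; lb-1 at 90 > 60. cache-2, lb-1 crash.
  cache-2 sheds 140 req/s to app-b, db-m, search-1: 46 each (2 lost).
    app-b: 10+46 = 56 ≤ 70
    db-m: 110+46 = 156 ≤ 160
    search-1: 30+46 = 76 ≤ 90
  lb-1 sheds 90 req/s to app-b, search-1, worker-1: 30 each.
    app-b: 56+30 = 86 > 70
    search-1: 76+30 = 106 > 90
    worker-1: 10+30 = 40 ≤ 60
Round 2 — app-b, search-1 crash.
  app-b sheds 86 req/s to db-m, db-r: 43 each.
    db-m: 156+43 = 199 > 160
    db-r: 10+43 = 53 ≤ 80
  search-1 sheds 106 req/s to db-r: 106 each.
    db-r: 53+106 = 159 > 80
Round 3 — db-m, db-r crash.
  db-m sheds 199 req/s to lb-2, worker-1: 99 each (1 lost).
    lb-2: 10+99 = 109 > 70
    worker-1: 40+99 = 139 > 60
  db-r sheds 159 req/s: no online neighbours, lost.
Round 4 — lb-2, worker-1 crash.
  lb-2 sheds 109 req/s: no online neighbours, lost.
  worker-1 sheds 139 req/s: no online neighbours, lost.
No further crashes.

yes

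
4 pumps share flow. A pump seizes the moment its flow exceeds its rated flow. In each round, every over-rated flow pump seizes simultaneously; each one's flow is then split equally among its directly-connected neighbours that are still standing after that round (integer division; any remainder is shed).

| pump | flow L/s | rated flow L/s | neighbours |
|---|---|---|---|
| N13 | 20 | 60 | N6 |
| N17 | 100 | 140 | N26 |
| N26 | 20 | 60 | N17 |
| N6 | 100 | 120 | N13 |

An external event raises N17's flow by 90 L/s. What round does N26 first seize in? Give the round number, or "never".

Round 1 — N17 at 190 > 140. N17 seizes.
  N17 sheds 190 L/s to N26: 190 each.
    N26: 20+190 = 210 > 60
Round 2 — N26 seizes.
  N26 sheds 210 L/s: no online neighbours, lost.
No further seizures.

2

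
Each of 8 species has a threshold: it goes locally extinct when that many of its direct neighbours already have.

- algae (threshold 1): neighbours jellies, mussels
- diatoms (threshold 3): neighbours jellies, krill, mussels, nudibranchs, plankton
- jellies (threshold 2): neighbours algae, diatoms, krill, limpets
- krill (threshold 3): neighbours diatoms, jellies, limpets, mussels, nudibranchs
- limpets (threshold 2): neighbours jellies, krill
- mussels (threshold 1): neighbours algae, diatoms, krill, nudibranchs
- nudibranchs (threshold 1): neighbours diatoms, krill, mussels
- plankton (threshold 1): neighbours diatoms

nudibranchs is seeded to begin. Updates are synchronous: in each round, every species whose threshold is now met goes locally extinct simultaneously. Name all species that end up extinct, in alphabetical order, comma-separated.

algae, mussels, nudibranchs

Round 1 — nudibranchs goes locally extinct (initial).
Round 2 — checking thresholds:
  diatoms: 1 of 5 neighbours < 3, not yet.
  krill: 1 of 5 neighbours < 3, not yet.
  mussels: 1 of 4 neighbours ≥ 1, goes locally extinct.
Round 3 — checking thresholds:
  algae: 1 of 2 neighbours ≥ 1, goes locally extinct.
  diatoms: 2 of 5 neighbours < 3, not yet.
  krill: 2 of 5 neighbours < 3, not yet.
Round 4 — no new extinctions; cascade stops.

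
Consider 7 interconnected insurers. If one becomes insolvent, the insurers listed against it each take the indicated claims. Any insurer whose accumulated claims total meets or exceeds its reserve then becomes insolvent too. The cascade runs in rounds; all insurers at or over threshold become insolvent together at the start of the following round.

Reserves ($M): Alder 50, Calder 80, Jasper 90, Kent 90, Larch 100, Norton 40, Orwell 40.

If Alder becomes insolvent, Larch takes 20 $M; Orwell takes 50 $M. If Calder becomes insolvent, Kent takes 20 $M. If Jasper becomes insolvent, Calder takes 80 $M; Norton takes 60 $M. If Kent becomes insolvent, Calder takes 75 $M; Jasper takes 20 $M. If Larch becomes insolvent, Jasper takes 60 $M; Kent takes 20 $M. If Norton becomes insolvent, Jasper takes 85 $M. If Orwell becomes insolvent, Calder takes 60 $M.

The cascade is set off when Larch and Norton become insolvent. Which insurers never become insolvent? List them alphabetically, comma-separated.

Alder, Kent, Orwell

Round 1 — Larch, Norton become insolvent (initial).
  Jasper: +60+85 → 145 ≥ 90
  Kent: +20 → 20 < 90
Round 2 — Jasper becomes insolvent.
  Calder: +80 → 80 ≥ 80
Round 3 — Calder becomes insolvent.
  Kent: +20 → 40 < 90
No further insolvencies.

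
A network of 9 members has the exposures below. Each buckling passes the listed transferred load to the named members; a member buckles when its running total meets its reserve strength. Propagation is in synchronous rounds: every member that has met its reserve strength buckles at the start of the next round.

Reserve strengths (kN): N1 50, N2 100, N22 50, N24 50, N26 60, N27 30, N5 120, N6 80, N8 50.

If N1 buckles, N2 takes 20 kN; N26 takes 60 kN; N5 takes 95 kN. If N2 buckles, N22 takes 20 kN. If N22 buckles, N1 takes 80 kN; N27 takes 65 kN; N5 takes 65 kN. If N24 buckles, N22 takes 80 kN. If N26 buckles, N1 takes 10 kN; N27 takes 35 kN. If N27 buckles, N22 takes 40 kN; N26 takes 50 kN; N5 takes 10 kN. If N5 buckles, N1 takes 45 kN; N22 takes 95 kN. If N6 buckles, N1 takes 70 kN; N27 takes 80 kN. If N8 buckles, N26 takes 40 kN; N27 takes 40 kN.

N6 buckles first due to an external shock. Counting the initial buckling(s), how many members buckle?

4

Round 1 — N6 buckles (initial).
  N1: +70 → 70 ≥ 50
  N27: +80 → 80 ≥ 30
Round 2 — N1, N27 buckle.
  N2: +20 → 20 < 100
  N22: +40 → 40 < 50
  N26: +60+50 → 110 ≥ 60
  N5: +95+10 → 105 < 120
Round 3 — N26 buckles.
No further bucklings.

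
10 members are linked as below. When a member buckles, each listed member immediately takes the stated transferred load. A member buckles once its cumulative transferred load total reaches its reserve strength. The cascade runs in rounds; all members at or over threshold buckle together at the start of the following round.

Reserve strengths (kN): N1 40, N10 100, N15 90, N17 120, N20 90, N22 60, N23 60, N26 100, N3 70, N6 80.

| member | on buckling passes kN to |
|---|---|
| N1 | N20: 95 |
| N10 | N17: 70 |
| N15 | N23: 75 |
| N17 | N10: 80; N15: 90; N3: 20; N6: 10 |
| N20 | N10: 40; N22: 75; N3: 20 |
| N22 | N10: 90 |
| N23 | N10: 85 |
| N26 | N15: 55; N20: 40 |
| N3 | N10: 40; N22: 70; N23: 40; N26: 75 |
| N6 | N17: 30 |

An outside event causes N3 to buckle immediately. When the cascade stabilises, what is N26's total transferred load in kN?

75

Round 1 — N3 buckles (initial).
  N10: +40 → 40 < 100
  N22: +70 → 70 ≥ 60
  N23: +40 → 40 < 60
  N26: +75 → 75 < 100
Round 2 — N22 buckles.
  N10: +90 → 130 ≥ 100
Round 3 — N10 buckles.
  N17: +70 → 70 < 120
No further bucklings.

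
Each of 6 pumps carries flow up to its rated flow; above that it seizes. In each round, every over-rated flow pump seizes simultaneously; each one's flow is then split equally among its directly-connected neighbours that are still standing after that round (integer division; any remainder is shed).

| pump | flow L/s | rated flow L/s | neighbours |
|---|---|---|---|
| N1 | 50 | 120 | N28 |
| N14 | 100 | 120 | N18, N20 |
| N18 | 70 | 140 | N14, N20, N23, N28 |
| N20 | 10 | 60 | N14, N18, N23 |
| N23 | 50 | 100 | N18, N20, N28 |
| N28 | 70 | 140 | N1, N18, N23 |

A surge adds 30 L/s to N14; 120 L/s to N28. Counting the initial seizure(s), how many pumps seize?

Round 1 — N14 at 130 > 120; N28 at 190 > 140. N14, N28 seize.
  N14 sheds 130 L/s to N18, N20: 65 each.
    N18: 70+65 = 135 ≤ 140
    N20: 10+65 = 75 > 60
  N28 sheds 190 L/s to N1, N18, N23: 63 each (1 lost).
    N1: 50+63 = 113 ≤ 120
    N18: 135+63 = 198 > 140
    N23: 50+63 = 113 > 100
Round 2 — N18, N20, N23 seize.
  N18 sheds 198 L/s: no online neighbours, lost.
  N20 sheds 75 L/s: no online neighbours, lost.
  N23 sheds 113 L/s: no online neighbours, lost.
No further seizures.

5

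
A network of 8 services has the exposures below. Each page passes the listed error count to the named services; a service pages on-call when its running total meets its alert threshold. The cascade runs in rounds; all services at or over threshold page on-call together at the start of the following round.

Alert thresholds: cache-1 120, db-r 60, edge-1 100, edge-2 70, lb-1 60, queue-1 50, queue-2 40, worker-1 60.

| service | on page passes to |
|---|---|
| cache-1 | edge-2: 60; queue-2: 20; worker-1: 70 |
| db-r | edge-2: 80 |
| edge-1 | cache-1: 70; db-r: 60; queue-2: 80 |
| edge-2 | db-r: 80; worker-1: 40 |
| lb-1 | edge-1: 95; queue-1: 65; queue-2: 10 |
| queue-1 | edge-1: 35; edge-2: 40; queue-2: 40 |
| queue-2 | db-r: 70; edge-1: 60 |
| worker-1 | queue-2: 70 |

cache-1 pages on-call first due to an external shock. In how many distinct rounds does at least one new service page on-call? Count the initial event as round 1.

Round 1 — cache-1 pages on-call (initial).
  edge-2: +60 → 60 < 70
  queue-2: +20 → 20 < 40
  worker-1: +70 → 70 ≥ 60
Round 2 — worker-1 pages on-call.
  queue-2: +70 → 90 ≥ 40
Round 3 — queue-2 pages on-call.
  db-r: +70 → 70 ≥ 60
  edge-1: +60 → 60 < 100
Round 4 — db-r pages on-call.
  edge-2: +80 → 140 ≥ 70
Round 5 — edge-2 pages on-call.
No further pages.

5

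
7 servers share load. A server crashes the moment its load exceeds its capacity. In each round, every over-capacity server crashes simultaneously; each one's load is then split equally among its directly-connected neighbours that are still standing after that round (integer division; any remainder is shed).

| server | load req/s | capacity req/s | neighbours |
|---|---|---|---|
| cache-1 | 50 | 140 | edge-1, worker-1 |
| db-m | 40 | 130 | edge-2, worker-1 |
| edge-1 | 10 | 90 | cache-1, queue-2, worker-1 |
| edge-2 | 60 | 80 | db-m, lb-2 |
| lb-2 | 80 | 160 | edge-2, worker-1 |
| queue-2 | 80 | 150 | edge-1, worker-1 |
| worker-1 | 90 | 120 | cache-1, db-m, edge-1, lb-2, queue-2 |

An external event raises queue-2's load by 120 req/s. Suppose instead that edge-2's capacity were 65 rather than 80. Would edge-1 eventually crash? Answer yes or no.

With edge-2's capacity at 65:
Round 1 — queue-2 at 200 > 150. queue-2 crashes.
  queue-2 sheds 200 req/s to edge-1, worker-1: 100 each.
    edge-1: 10+100 = 110 > 90
    worker-1: 90+100 = 190 > 120
Round 2 — edge-1, worker-1 crash.
  edge-1 sheds 110 req/s to cache-1: 110 each.
    cache-1: 50+110 = 160 > 140
  worker-1 sheds 190 req/s to cache-1, db-m, lb-2: 63 each (1 lost).
    cache-1: 160+63 = 223 > 140
    db-m: 40+63 = 103 ≤ 130
    lb-2: 80+63 = 143 ≤ 160
Round 3 — cache-1 crashes.
  cache-1 sheds 223 req/s: no online neighbours, lost.
No further crashes.

yes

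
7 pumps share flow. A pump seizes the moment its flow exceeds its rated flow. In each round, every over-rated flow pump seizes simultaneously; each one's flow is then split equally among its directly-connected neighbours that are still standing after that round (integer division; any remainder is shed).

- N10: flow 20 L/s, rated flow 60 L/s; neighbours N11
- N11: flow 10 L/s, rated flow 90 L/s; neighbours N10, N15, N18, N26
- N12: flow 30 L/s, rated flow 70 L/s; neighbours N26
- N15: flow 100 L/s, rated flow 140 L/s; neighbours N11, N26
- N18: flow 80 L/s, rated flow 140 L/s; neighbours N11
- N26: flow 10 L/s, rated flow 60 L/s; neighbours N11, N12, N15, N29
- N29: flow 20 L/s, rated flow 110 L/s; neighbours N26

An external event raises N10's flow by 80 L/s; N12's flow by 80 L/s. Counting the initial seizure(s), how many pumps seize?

Round 1 — N10 at 100 > 60; N12 at 110 > 70. N10, N12 seize.
  N10 sheds 100 L/s to N11: 100 each.
    N11: 10+100 = 110 > 90
  N12 sheds 110 L/s to N26: 110 each.
    N26: 10+110 = 120 > 60
Round 2 — N11, N26 seize.
  N11 sheds 110 L/s to N15, N18: 55 each.
    N15: 100+55 = 155 > 140
    N18: 80+55 = 135 ≤ 140
  N26 sheds 120 L/s to N15, N29: 60 each.
    N15: 155+60 = 215 > 140
    N29: 20+60 = 80 ≤ 110
Round 3 — N15 seizes.
  N15 sheds 215 L/s: no online neighbours, lost.
No further seizures.

5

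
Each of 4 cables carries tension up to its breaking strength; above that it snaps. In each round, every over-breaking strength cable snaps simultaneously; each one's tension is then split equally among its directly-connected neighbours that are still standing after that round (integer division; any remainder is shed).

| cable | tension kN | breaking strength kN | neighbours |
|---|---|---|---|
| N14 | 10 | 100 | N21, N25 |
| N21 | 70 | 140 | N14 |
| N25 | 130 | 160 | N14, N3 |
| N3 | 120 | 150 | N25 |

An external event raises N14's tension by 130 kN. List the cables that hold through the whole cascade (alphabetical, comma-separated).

Round 1 — N14 at 140 > 100. N14 snaps.
  N14 sheds 140 kN to N21, N25: 70 each.
    N21: 70+70 = 140 ≤ 140
    N25: 130+70 = 200 > 160
Round 2 — N25 snaps.
  N25 sheds 200 kN to N3: 200 each.
    N3: 120+200 = 320 > 150
Round 3 — N3 snaps.
  N3 sheds 320 kN: no online neighbours, lost.
No further breaks.

N21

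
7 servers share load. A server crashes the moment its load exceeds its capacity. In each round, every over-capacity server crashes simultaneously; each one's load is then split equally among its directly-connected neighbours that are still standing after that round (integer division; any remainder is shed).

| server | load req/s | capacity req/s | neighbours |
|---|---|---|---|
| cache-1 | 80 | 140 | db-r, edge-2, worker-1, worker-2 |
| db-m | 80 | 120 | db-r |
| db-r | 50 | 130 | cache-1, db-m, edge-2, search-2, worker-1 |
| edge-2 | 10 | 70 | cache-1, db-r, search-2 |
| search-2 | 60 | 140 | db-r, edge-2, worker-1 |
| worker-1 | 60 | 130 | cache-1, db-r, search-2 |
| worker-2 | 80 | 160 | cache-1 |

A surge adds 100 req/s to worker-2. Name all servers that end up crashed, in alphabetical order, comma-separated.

cache-1, db-m, db-r, edge-2, search-2, worker-1, worker-2

Round 1 — worker-2 at 180 > 160. worker-2 crashes.
  worker-2 sheds 180 req/s to cache-1: 180 each.
    cache-1: 80+180 = 260 > 140
Round 2 — cache-1 crashes.
  cache-1 sheds 260 req/s to db-r, edge-2, worker-1: 86 each (2 lost).
    db-r: 50+86 = 136 > 130
    edge-2: 10+86 = 96 > 70
    worker-1: 60+86 = 146 > 130
Round 3 — db-r, edge-2, worker-1 crash.
  db-r sheds 136 req/s to db-m, search-2: 68 each.
    db-m: 80+68 = 148 > 120
    search-2: 60+68 = 128 ≤ 140
  edge-2 sheds 96 req/s to search-2: 96 each.
    search-2: 128+96 = 224 > 140
  worker-1 sheds 146 req/s to search-2: 146 each.
    search-2: 224+146 = 370 > 140
Round 4 — db-m, search-2 crash.
  db-m sheds 148 req/s: no online neighbours, lost.
  search-2 sheds 370 req/s: no online neighbours, lost.
No further crashes.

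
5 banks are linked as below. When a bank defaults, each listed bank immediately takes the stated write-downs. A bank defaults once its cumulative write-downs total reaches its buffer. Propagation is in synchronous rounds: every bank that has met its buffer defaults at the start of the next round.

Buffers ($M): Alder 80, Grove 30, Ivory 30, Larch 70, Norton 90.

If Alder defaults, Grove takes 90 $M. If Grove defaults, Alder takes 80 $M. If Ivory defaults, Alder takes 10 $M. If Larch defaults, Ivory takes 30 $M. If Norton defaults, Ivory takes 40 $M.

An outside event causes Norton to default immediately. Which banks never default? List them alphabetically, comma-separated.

Alder, Grove, Larch

Round 1 — Norton defaults (initial).
  Ivory: +40 → 40 ≥ 30
Round 2 — Ivory defaults.
  Alder: +10 → 10 < 80
No further defaults.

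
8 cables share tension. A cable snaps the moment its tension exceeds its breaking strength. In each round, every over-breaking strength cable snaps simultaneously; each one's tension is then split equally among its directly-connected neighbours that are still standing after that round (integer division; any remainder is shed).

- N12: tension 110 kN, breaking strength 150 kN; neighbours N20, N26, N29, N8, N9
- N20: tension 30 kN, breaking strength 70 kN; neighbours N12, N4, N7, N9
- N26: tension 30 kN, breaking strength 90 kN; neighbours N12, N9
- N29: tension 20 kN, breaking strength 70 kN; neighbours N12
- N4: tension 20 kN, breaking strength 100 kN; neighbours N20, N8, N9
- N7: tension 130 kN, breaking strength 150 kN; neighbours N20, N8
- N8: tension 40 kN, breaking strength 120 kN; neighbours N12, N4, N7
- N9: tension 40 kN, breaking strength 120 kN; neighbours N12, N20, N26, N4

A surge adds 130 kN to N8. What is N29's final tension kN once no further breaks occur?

61

Round 1 — N8 at 170 > 120. N8 snaps.
  N8 sheds 170 kN to N12, N4, N7: 56 each (2 lost).
    N12: 110+56 = 166 > 150
    N4: 20+56 = 76 ≤ 100
    N7: 130+56 = 186 > 150
Round 2 — N12, N7 snap.
  N12 sheds 166 kN to N20, N26, N29, N9: 41 each (2 lost).
    N20: 30+41 = 71 > 70
    N26: 30+41 = 71 ≤ 90
    N29: 20+41 = 61 ≤ 70
    N9: 40+41 = 81 ≤ 120
  N7 sheds 186 kN to N20: 186 each.
    N20: 71+186 = 257 > 70
Round 3 — N20 snaps.
  N20 sheds 257 kN to N4, N9: 128 each (1 lost).
    N4: 76+128 = 204 > 100
    N9: 81+128 = 209 > 120
Round 4 — N4, N9 snap.
  N4 sheds 204 kN: no online neighbours, lost.
  N9 sheds 209 kN to N26: 209 each.
    N26: 71+209 = 280 > 90
Round 5 — N26 snaps.
  N26 sheds 280 kN: no online neighbours, lost.
No further breaks.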